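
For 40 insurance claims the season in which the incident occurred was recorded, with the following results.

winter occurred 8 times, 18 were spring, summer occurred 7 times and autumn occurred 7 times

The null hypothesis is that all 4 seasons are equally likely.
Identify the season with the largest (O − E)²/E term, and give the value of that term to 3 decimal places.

spring, 6.400

Expected count for each of the 4 categories: 40/4 = 10.
winter: (8 − 10)²/10 = 4/10 = 0.4000
spring: (18 − 10)²/10 = 64/10 = 6.4000
summer: (7 − 10)²/10 = 9/10 = 0.9000
autumn: (7 − 10)²/10 = 9/10 = 0.9000
The largest term is for spring: 6.400.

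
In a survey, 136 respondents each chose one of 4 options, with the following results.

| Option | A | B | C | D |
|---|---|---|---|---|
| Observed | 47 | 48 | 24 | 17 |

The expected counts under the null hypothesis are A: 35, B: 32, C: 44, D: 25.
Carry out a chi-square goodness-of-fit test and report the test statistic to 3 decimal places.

A: (47 − 35)²/35 = 144/35 = 4.1143
B: (48 − 32)²/32 = 256/32 = 8.0000
C: (24 − 44)²/44 = 400/44 = 9.0909
D: (17 − 25)²/25 = 64/25 = 2.5600
Sum = 23.765

23.765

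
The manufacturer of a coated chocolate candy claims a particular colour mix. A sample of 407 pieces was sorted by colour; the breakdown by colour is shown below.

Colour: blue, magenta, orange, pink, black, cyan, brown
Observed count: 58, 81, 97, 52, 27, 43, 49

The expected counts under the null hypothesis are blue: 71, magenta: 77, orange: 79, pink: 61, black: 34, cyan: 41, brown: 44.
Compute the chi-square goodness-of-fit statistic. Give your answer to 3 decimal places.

10.124

cat          O        E   (O−E)²/E
blue        58       71     2.3803
magenta     81       77     0.2078
orange      97       79     4.1013
pink        52       61     1.3279
black       27       34     1.4412
cyan        43       41     0.0976
brown       49       44     0.5682
Sum = 10.124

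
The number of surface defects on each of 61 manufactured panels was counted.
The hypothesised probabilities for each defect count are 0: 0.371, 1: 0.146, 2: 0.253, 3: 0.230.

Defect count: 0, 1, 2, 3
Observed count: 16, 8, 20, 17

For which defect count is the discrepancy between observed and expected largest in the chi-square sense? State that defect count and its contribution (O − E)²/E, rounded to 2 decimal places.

Expected counts E_i = n·p_i: 61×0.371 = 22.631, 61×0.146 = 8.906, 61×0.253 = 15.433, 61×0.230 = 14.03.
cat         O        E   (O−E)²/E
0          16   22.631      1.943
1           8    8.906      0.092
2          20   15.433      1.351
3          17    14.03      0.629
The largest term is for 0: 1.94.

0, 1.94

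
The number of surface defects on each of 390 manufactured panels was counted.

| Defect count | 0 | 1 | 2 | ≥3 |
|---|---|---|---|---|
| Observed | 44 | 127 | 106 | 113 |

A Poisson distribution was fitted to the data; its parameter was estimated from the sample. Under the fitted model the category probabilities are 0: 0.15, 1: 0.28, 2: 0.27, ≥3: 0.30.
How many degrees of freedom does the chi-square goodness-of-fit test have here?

There are k = 4 categories and 1 parameter estimated from the data, so df = 4 − 1 − 1 = 2.

2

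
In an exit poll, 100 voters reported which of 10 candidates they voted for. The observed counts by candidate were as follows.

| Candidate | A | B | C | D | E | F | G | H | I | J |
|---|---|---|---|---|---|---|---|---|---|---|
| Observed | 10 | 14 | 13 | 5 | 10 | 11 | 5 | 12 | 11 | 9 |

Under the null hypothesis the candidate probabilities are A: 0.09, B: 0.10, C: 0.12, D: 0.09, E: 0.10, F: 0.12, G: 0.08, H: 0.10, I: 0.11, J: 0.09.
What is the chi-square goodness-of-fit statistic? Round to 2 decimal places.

Expected counts E_i = n·p_i: 100×0.09 = 9, 100×0.10 = 10, 100×0.12 = 12, 100×0.09 = 9, 100×0.10 = 10, 100×0.12 = 12, 100×0.08 = 8, 100×0.10 = 10, 100×0.11 = 11, 100×0.09 = 9.
χ² = (10−9)²/9 + (14−10)²/10 + (13−12)²/12 + (5−9)²/9 + (10−10)²/10 + (11−12)²/12 + (5−8)²/8 + (12−10)²/10 + (11−11)²/11 + (9−9)²/9
   = 0.111 + 1.600 + 0.083 + 1.778 + 0.000 + 0.083 + 1.125 + 0.400 + 0.000 + 0.000
Sum = 5.18

5.18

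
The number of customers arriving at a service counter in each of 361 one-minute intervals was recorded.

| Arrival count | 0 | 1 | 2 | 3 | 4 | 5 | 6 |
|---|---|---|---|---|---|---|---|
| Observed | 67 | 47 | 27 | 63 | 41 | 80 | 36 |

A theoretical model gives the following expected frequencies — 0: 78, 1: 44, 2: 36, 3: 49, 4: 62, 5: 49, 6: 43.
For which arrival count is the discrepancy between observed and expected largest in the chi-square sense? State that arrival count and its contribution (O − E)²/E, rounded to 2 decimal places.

0: (67 − 78)²/78 = 121/78 = 1.551
1: (47 − 44)²/44 = 9/44 = 0.205
2: (27 − 36)²/36 = 81/36 = 2.250
3: (63 − 49)²/49 = 196/49 = 4.000
4: (41 − 62)²/62 = 441/62 = 7.113
5: (80 − 49)²/49 = 961/49 = 19.612
6: (36 − 43)²/43 = 49/43 = 1.140
The largest term is for 5: 19.61.

5, 19.61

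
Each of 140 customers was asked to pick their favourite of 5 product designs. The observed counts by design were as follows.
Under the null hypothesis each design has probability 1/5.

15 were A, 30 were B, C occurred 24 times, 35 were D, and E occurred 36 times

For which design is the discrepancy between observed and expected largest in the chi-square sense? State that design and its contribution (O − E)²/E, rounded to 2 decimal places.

Expected count for each of the 5 categories: 140/5 = 28.
A: (15 − 28)²/28 = 169/28 = 6.036
B: (30 − 28)²/28 = 4/28 = 0.143
C: (24 − 28)²/28 = 16/28 = 0.571
D: (35 − 28)²/28 = 49/28 = 1.750
E: (36 − 28)²/28 = 64/28 = 2.286
The largest term is for A: 6.04.

A, 6.04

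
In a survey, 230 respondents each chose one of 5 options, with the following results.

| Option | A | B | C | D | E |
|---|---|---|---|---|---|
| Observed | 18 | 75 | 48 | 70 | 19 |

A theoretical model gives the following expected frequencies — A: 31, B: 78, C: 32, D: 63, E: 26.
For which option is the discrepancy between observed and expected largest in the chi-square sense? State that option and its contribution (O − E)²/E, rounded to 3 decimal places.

χ² = (18−31)²/31 + (75−78)²/78 + (48−32)²/32 + (70−63)²/63 + (19−26)²/26
   = 5.4516 + 0.1154 + 8.0000 + 0.7778 + 1.8846
The largest term is for C: 8.000.

C, 8.000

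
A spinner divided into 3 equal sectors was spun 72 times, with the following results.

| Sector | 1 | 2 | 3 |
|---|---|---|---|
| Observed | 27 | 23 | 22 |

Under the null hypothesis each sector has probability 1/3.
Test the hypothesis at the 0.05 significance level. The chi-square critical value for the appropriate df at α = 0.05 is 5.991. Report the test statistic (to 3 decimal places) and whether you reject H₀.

0.583; do not reject

Under H₀ each category has probability 1/3, so each expected count is 72/3 = 24.
cat         O        E   (O−E)²/E
1          27       24     0.3750
2          23       24     0.0417
3          22       24     0.1667
Sum = 0.583
df = 2. Since 0.583 < 5.991, we do not reject H₀.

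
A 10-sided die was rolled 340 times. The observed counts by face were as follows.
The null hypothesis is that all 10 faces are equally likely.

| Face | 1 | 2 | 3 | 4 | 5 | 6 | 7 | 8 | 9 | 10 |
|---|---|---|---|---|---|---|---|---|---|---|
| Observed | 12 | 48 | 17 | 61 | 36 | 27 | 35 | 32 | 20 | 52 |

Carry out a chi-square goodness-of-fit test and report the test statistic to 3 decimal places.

66.941

Expected count for each of the 10 categories: 340/10 = 34.
1: (12 − 34)²/34 = 484/34 = 14.2353
2: (48 − 34)²/34 = 196/34 = 5.7647
3: (17 − 34)²/34 = 289/34 = 8.5000
4: (61 − 34)²/34 = 729/34 = 21.4412
5: (36 − 34)²/34 = 4/34 = 0.1176
6: (27 − 34)²/34 = 49/34 = 1.4412
7: (35 − 34)²/34 = 1/34 = 0.0294
8: (32 − 34)²/34 = 4/34 = 0.1176
9: (20 − 34)²/34 = 196/34 = 5.7647
10: (52 − 34)²/34 = 324/34 = 9.5294
Sum = 66.941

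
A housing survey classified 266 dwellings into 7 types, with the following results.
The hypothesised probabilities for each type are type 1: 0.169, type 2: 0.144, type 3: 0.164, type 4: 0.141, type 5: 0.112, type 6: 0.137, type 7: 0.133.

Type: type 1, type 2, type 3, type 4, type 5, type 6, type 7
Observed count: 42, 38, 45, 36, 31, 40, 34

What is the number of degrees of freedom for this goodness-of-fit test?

There are k = 7 categories and no parameters were estimated from the data, so df = 7 − 1 = 6.

6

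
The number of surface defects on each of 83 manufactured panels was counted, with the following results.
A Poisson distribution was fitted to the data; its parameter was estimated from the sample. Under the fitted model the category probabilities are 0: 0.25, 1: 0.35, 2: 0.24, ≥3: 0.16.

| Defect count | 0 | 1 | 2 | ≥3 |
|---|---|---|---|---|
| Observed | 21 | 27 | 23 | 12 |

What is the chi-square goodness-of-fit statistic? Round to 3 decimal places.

0.747

Expected counts E_i = n·p_i: 83×0.25 = 20.75, 83×0.35 = 29.05, 83×0.24 = 19.92, 83×0.16 = 13.28.
cat         O        E   (O−E)²/E
0          21    20.75     0.0030
1          27    29.05     0.1447
2          23    19.92     0.4762
≥3         12    13.28     0.1234
Sum = 0.747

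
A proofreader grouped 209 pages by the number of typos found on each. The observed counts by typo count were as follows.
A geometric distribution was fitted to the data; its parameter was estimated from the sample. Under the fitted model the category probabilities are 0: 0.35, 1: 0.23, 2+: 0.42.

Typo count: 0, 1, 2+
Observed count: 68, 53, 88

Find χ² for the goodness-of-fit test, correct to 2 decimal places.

Expected counts E_i = n·p_i: 209×0.35 = 73.15, 209×0.23 = 48.07, 209×0.42 = 87.78.
cat         O        E   (O−E)²/E
0          68    73.15      0.363
1          53    48.07      0.506
2+         88    87.78      0.001
Sum = 0.87

0.87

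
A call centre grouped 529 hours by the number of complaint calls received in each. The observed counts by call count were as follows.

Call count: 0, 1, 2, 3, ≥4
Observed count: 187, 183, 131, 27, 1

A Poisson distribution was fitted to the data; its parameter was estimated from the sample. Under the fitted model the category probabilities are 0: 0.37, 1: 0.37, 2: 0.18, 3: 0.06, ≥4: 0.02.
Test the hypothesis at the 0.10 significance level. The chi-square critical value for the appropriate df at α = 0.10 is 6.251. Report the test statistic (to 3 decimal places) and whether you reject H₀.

24.044; reject

Expected counts E_i = n·p_i: 529×0.37 = 195.73, 529×0.37 = 195.73, 529×0.18 = 95.22, 529×0.06 = 31.74, 529×0.02 = 10.58.
0: (187 − 195.73)²/195.73 = 76.2129/195.73 = 0.3894
1: (183 − 195.73)²/195.73 = 162.0529/195.73 = 0.8279
2: (131 − 95.22)²/95.22 = 1280.2084/95.22 = 13.4447
3: (27 − 31.74)²/31.74 = 22.4676/31.74 = 0.7079
≥4: (1 − 10.58)²/10.58 = 91.7764/10.58 = 8.6745
Sum = 24.044
df = 3. Since 24.044 > 6.251, we reject H₀.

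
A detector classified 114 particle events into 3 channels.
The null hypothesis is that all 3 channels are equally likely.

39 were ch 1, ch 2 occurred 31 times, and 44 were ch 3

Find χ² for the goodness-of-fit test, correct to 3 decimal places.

2.263

Under H₀ each category has probability 1/3, so each expected count is 114/3 = 38.
ch 1: (39 − 38)²/38 = 1/38 = 0.0263
ch 2: (31 − 38)²/38 = 49/38 = 1.2895
ch 3: (44 − 38)²/38 = 36/38 = 0.9474
Sum = 2.263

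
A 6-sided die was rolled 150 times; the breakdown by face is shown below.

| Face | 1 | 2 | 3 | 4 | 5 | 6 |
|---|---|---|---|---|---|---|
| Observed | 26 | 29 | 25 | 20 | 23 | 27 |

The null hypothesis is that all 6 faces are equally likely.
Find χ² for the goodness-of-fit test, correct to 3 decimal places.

2.000

Under H₀ each category has probability 1/6, so each expected count is 150/6 = 25.
1: (26 − 25)²/25 = 1/25 = 0.0400
2: (29 − 25)²/25 = 16/25 = 0.6400
3: (25 − 25)²/25 = 0/25 = 0.0000
4: (20 − 25)²/25 = 25/25 = 1.0000
5: (23 − 25)²/25 = 4/25 = 0.1600
6: (27 − 25)²/25 = 4/25 = 0.1600
Sum = 2.000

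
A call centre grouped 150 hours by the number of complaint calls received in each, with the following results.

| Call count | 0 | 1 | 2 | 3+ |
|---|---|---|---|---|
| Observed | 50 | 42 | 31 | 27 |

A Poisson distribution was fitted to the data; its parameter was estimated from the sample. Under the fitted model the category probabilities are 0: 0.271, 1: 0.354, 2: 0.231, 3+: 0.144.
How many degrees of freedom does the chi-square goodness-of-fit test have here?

2

There are k = 4 categories and 1 parameter estimated from the data, so df = 4 − 1 − 1 = 2.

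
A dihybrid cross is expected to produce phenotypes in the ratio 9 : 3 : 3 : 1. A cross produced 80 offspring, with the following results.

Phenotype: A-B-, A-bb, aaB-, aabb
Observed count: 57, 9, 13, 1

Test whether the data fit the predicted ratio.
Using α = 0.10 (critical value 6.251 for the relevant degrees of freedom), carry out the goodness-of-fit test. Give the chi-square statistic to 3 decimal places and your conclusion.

9.067; reject

Ratio total = 16. Expected counts: 80×9/16 = 45, 80×3/16 = 15, 80×3/16 = 15, 80×1/16 = 5.
cat         O        E   (O−E)²/E
A-B-       57       45     3.2000
A-bb        9       15     2.4000
aaB-       13       15     0.2667
aabb        1        5     3.2000
Sum = 9.067
df = 3. Since 9.067 > 6.251, we reject H₀.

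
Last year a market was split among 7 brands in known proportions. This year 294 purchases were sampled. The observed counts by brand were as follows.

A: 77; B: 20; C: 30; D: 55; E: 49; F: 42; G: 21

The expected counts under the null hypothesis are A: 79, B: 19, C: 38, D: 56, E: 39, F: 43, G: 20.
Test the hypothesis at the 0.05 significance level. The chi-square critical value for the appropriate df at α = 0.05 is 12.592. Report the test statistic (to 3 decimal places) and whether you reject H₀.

4.443; do not reject

A: (77 − 79)²/79 = 4/79 = 0.0506
B: (20 − 19)²/19 = 1/19 = 0.0526
C: (30 − 38)²/38 = 64/38 = 1.6842
D: (55 − 56)²/56 = 1/56 = 0.0179
E: (49 − 39)²/39 = 100/39 = 2.5641
F: (42 − 43)²/43 = 1/43 = 0.0233
G: (21 − 20)²/20 = 1/20 = 0.0500
Sum = 4.443
df = 6. Since 4.443 < 12.592, we do not reject H₀.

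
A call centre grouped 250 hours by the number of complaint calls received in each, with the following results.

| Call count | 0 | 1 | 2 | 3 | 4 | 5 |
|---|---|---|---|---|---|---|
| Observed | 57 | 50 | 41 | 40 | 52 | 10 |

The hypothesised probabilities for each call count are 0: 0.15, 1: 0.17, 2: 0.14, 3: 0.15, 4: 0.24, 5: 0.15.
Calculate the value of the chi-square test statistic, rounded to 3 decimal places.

Expected counts E_i = n·p_i: 250×0.15 = 37.5, 250×0.17 = 42.5, 250×0.14 = 35, 250×0.15 = 37.5, 250×0.24 = 60, 250×0.15 = 37.5.
0: (57 − 37.5)²/37.5 = 380.25/37.5 = 10.1400
1: (50 − 42.5)²/42.5 = 56.25/42.5 = 1.3235
2: (41 − 35)²/35 = 36/35 = 1.0286
3: (40 − 37.5)²/37.5 = 6.25/37.5 = 0.1667
4: (52 − 60)²/60 = 64/60 = 1.0667
5: (10 − 37.5)²/37.5 = 756.25/37.5 = 20.1667
Sum = 33.892

33.892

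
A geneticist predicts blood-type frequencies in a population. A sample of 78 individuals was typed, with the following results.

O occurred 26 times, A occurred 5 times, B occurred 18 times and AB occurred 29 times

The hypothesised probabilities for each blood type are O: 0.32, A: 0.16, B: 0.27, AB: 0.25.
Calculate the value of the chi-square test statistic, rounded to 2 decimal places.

Expected counts E_i = n·p_i: 78×0.32 = 24.96, 78×0.16 = 12.48, 78×0.27 = 21.06, 78×0.25 = 19.5.
cat         O        E   (O−E)²/E
O          26    24.96      0.043
A           5    12.48      4.483
B          18    21.06      0.445
AB         29     19.5      4.628
Sum = 9.60

9.60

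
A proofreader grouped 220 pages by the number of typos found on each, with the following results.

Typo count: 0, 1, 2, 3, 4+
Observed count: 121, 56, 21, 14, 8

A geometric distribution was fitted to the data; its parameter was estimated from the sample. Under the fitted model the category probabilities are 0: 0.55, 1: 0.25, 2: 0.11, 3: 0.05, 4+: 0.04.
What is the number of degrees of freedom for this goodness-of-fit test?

3

There are k = 5 categories and 1 parameter estimated from the data, so df = 5 − 1 − 1 = 3.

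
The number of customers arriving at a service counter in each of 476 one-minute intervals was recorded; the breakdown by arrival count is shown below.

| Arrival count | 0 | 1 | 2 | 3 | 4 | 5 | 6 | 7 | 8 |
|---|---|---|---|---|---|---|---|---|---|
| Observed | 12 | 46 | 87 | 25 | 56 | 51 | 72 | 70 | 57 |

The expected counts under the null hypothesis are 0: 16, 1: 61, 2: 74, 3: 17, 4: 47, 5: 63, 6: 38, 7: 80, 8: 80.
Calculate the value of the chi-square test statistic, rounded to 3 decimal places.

0: (12 − 16)²/16 = 16/16 = 1.0000
1: (46 − 61)²/61 = 225/61 = 3.6885
2: (87 − 74)²/74 = 169/74 = 2.2838
3: (25 − 17)²/17 = 64/17 = 3.7647
4: (56 − 47)²/47 = 81/47 = 1.7234
5: (51 − 63)²/63 = 144/63 = 2.2857
6: (72 − 38)²/38 = 1156/38 = 30.4211
7: (70 − 80)²/80 = 100/80 = 1.2500
8: (57 − 80)²/80 = 529/80 = 6.6125
Sum = 53.030

53.030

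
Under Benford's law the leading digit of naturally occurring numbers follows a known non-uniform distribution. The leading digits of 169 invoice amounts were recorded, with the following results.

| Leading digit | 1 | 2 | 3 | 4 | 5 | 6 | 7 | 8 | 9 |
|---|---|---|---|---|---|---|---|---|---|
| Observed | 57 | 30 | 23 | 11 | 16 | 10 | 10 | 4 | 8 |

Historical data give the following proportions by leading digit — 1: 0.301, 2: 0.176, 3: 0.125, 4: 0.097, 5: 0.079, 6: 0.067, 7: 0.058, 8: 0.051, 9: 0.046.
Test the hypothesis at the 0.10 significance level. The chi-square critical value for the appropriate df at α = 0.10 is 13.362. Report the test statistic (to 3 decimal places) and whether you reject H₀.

5.848; do not reject

Expected counts E_i = n·p_i: 169×0.301 = 50.869, 169×0.176 = 29.744, 169×0.125 = 21.125, 169×0.097 = 16.393, 169×0.079 = 13.351, 169×0.067 = 11.323, 169×0.058 = 9.802, 169×0.051 = 8.619, 169×0.046 = 7.774.
χ² = (57−50.869)²/50.869 + (30−29.744)²/29.744 + (23−21.125)²/21.125 + (11−16.393)²/16.393 + (16−13.351)²/13.351 + (10−11.323)²/11.323 + (10−9.802)²/9.802 + (4−8.619)²/8.619 + (8−7.774)²/7.774
   = 0.7389 + 0.0022 + 0.1664 + 1.7742 + 0.5256 + 0.1546 + 0.0040 + 2.4754 + 0.0066
Sum = 5.848
df = 8. Since 5.848 < 13.362, we do not reject H₀.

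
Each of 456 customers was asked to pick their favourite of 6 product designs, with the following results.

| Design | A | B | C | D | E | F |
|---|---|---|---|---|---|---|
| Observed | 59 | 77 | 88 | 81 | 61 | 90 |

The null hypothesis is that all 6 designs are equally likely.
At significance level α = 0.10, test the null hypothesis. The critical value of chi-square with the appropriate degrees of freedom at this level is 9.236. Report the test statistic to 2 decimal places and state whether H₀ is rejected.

11.58; reject

Under H₀ each category has probability 1/6, so each expected count is 456/6 = 76.
χ² = (59−76)²/76 + (77−76)²/76 + (88−76)²/76 + (81−76)²/76 + (61−76)²/76 + (90−76)²/76
   = 3.803 + 0.013 + 1.895 + 0.329 + 2.961 + 2.579
Sum = 11.58
df = 5. Since 11.58 > 9.236, we reject H₀.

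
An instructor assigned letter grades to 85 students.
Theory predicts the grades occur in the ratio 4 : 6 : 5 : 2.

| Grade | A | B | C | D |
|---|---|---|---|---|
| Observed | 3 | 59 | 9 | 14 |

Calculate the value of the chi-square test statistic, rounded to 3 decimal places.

Ratio total = 17. Expected counts: 85×4/17 = 20, 85×6/17 = 30, 85×5/17 = 25, 85×2/17 = 10.
A: (3 − 20)²/20 = 289/20 = 14.4500
B: (59 − 30)²/30 = 841/30 = 28.0333
C: (9 − 25)²/25 = 256/25 = 10.2400
D: (14 − 10)²/10 = 16/10 = 1.6000
Sum = 54.323

54.323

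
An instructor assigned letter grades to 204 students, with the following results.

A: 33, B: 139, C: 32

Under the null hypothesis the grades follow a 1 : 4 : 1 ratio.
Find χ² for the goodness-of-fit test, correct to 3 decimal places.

0.213

Ratio total = 6. Expected counts: 204×1/6 = 34, 204×4/6 = 136, 204×1/6 = 34.
A: (33 − 34)²/34 = 1/34 = 0.0294
B: (139 − 136)²/136 = 9/136 = 0.0662
C: (32 − 34)²/34 = 4/34 = 0.1176
Sum = 0.213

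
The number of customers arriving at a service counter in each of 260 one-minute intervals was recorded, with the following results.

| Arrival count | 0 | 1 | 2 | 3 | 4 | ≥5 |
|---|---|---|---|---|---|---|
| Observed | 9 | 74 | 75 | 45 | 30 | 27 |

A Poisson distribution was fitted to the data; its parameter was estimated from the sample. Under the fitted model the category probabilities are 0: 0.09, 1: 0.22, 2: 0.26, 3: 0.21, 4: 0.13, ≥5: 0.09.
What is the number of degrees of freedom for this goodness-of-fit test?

There are k = 6 categories and 1 parameter estimated from the data, so df = 6 − 1 − 1 = 4.

4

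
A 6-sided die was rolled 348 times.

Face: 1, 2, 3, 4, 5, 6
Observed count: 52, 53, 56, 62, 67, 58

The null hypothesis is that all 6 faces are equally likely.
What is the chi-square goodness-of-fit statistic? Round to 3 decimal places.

Expected count for each of the 6 categories: 348/6 = 58.
χ² = (52−58)²/58 + (53−58)²/58 + (56−58)²/58 + (62−58)²/58 + (67−58)²/58 + (58−58)²/58
   = 0.6207 + 0.4310 + 0.0690 + 0.2759 + 1.3966 + 0.0000
Sum = 2.793

2.793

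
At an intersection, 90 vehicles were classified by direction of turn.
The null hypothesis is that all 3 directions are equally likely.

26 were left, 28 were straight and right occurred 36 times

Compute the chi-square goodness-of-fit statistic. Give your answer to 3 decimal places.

1.867

Under H₀ each category has probability 1/3, so each expected count is 90/3 = 30.
χ² = (26−30)²/30 + (28−30)²/30 + (36−30)²/30
   = 0.5333 + 0.1333 + 1.2000
Sum = 1.867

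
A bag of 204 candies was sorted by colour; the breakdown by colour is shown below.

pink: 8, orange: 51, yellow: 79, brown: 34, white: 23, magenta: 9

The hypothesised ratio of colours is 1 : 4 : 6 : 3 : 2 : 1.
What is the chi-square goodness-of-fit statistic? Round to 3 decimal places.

Ratio total = 17. Expected counts: 204×1/17 = 12, 204×4/17 = 48, 204×6/17 = 72, 204×3/17 = 36, 204×2/17 = 24, 204×1/17 = 12.
χ² = (8−12)²/12 + (51−48)²/48 + (79−72)²/72 + (34−36)²/36 + (23−24)²/24 + (9−12)²/12
   = 1.3333 + 0.1875 + 0.6806 + 0.1111 + 0.0417 + 0.7500
Sum = 3.104

3.104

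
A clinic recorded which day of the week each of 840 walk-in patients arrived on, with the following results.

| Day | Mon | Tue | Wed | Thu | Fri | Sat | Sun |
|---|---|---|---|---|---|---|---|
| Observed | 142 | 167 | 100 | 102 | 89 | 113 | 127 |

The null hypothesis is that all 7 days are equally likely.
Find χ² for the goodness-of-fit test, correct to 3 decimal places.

37.300

Expected count for each of the 7 categories: 840/7 = 120.
Mon: (142 − 120)²/120 = 484/120 = 4.0333
Tue: (167 − 120)²/120 = 2209/120 = 18.4083
Wed: (100 − 120)²/120 = 400/120 = 3.3333
Thu: (102 − 120)²/120 = 324/120 = 2.7000
Fri: (89 − 120)²/120 = 961/120 = 8.0083
Sat: (113 − 120)²/120 = 49/120 = 0.4083
Sun: (127 − 120)²/120 = 49/120 = 0.4083
Sum = 37.300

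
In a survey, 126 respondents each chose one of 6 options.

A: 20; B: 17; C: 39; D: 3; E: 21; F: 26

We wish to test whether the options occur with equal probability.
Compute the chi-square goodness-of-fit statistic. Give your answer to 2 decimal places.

Under H₀ each category has probability 1/6, so each expected count is 126/6 = 21.
cat         O        E   (O−E)²/E
A          20       21      0.048
B          17       21      0.762
C          39       21     15.429
D           3       21     15.429
E          21       21      0.000
F          26       21      1.190
Sum = 32.86

32.86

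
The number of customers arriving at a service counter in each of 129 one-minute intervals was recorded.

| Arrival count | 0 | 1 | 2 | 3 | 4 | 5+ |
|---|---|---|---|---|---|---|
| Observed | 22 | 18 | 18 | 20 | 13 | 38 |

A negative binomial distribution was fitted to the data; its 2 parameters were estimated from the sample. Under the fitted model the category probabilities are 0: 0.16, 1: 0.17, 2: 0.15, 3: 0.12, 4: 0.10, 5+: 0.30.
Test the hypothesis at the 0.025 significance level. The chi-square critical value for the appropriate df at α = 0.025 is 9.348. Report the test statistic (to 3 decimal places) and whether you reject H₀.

2.221; do not reject

Expected counts E_i = n·p_i: 129×0.16 = 20.64, 129×0.17 = 21.93, 129×0.15 = 19.35, 129×0.12 = 15.48, 129×0.10 = 12.9, 129×0.30 = 38.7.
0: (22 − 20.64)²/20.64 = 1.8496/20.64 = 0.0896
1: (18 − 21.93)²/21.93 = 15.4449/21.93 = 0.7043
2: (18 − 19.35)²/19.35 = 1.8225/19.35 = 0.0942
3: (20 − 15.48)²/15.48 = 20.4304/15.48 = 1.3198
4: (13 − 12.9)²/12.9 = 0.01/12.9 = 0.0008
5+: (38 − 38.7)²/38.7 = 0.49/38.7 = 0.0127
Sum = 2.221
df = 3. Since 2.221 < 9.348, we do not reject H₀.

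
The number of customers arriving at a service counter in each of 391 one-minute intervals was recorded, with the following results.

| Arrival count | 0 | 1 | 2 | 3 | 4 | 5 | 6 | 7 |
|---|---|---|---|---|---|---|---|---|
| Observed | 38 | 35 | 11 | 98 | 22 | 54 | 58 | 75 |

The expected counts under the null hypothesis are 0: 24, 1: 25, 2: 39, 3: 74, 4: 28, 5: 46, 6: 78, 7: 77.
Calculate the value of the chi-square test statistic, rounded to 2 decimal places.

47.91

cat         O        E   (O−E)²/E
0          38       24      8.167
1          35       25      4.000
2          11       39     20.103
3          98       74      7.784
4          22       28      1.286
5          54       46      1.391
6          58       78      5.128
7          75       77      0.052
Sum = 47.91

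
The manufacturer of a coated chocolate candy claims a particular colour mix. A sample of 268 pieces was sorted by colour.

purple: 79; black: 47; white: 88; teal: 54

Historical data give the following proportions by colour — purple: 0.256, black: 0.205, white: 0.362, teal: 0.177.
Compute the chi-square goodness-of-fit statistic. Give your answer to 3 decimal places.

Expected counts E_i = n·p_i: 268×0.256 = 68.608, 268×0.205 = 54.94, 268×0.362 = 97.016, 268×0.177 = 47.436.
cat         O        E   (O−E)²/E
purple     79   68.608     1.5741
black      47    54.94     1.1475
white      88   97.016     0.8379
teal       54   47.436     0.9083
Sum = 4.468

4.468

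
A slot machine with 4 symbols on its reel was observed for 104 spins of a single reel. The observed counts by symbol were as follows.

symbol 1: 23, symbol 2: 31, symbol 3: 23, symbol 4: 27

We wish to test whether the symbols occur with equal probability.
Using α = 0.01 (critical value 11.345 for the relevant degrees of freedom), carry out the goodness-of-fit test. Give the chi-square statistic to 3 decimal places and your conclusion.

Expected count for each of the 4 categories: 104/4 = 26.
symbol 1: (23 − 26)²/26 = 9/26 = 0.3462
symbol 2: (31 − 26)²/26 = 25/26 = 0.9615
symbol 3: (23 − 26)²/26 = 9/26 = 0.3462
symbol 4: (27 − 26)²/26 = 1/26 = 0.0385
Sum = 1.692
df = 3. Since 1.692 < 11.345, we do not reject H₀.

1.692; do not reject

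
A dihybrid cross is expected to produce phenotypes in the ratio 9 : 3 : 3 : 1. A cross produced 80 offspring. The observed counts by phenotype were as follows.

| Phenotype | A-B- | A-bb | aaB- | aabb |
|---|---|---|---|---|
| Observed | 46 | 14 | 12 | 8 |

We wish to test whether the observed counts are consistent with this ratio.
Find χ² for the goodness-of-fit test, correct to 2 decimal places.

2.49

Ratio total = 16. Expected counts: 80×9/16 = 45, 80×3/16 = 15, 80×3/16 = 15, 80×1/16 = 5.
χ² = (46−45)²/45 + (14−15)²/15 + (12−15)²/15 + (8−5)²/5
   = 0.022 + 0.067 + 0.600 + 1.800
Sum = 2.49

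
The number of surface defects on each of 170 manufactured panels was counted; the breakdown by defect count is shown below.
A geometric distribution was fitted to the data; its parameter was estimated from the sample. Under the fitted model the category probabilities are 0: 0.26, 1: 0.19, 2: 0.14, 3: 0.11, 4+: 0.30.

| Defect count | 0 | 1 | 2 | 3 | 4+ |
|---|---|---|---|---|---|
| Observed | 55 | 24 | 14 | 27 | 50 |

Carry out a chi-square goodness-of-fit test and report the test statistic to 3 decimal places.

12.511

Expected counts E_i = n·p_i: 170×0.26 = 44.2, 170×0.19 = 32.3, 170×0.14 = 23.8, 170×0.11 = 18.7, 170×0.30 = 51.
0: (55 − 44.2)²/44.2 = 116.64/44.2 = 2.6389
1: (24 − 32.3)²/32.3 = 68.89/32.3 = 2.1328
2: (14 − 23.8)²/23.8 = 96.04/23.8 = 4.0353
3: (27 − 18.7)²/18.7 = 68.89/18.7 = 3.6840
4+: (50 − 51)²/51 = 1/51 = 0.0196
Sum = 12.511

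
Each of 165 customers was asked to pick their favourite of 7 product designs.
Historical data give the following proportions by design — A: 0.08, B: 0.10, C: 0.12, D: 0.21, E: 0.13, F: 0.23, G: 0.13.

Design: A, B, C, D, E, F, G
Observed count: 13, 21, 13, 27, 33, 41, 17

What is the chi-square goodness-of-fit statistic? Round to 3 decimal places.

12.642

Expected counts E_i = n·p_i: 165×0.08 = 13.2, 165×0.10 = 16.5, 165×0.12 = 19.8, 165×0.21 = 34.65, 165×0.13 = 21.45, 165×0.23 = 37.95, 165×0.13 = 21.45.
χ² = (13−13.2)²/13.2 + (21−16.5)²/16.5 + (13−19.8)²/19.8 + (27−34.65)²/34.65 + (33−21.45)²/21.45 + (41−37.95)²/37.95 + (17−21.45)²/21.45
   = 0.0030 + 1.2273 + 2.3354 + 1.6890 + 6.2192 + 0.2451 + 0.9232
Sum = 12.642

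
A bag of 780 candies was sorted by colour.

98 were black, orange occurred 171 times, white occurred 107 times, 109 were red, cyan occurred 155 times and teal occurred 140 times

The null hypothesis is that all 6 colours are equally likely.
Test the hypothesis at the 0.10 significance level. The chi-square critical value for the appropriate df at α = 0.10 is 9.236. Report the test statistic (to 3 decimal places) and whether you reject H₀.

Under H₀ each category has probability 1/6, so each expected count is 780/6 = 130.
cat         O        E   (O−E)²/E
black      98      130     7.8769
orange    171      130    12.9308
white     107      130     4.0692
red       109      130     3.3923
cyan      155      130     4.8077
teal      140      130     0.7692
Sum = 33.846
df = 5. Since 33.846 > 9.236, we reject H₀.

33.846; reject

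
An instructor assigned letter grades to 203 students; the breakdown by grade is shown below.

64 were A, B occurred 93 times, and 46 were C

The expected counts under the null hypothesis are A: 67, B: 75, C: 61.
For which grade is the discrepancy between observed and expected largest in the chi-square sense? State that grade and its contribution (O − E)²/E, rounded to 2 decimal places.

χ² = (64−67)²/67 + (93−75)²/75 + (46−61)²/61
   = 0.134 + 4.320 + 3.689
The largest term is for B: 4.32.

B, 4.32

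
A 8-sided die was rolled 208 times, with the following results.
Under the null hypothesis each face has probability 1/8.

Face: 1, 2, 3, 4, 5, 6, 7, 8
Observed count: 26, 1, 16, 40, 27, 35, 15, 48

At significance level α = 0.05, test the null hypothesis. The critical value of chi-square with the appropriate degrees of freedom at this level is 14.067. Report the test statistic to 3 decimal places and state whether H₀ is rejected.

Under H₀ each category has probability 1/8, so each expected count is 208/8 = 26.
cat         O        E   (O−E)²/E
1          26       26     0.0000
2           1       26    24.0385
3          16       26     3.8462
4          40       26     7.5385
5          27       26     0.0385
6          35       26     3.1154
7          15       26     4.6538
8          48       26    18.6154
Sum = 61.846
df = 7. Since 61.846 > 14.067, we reject H₀.

61.846; reject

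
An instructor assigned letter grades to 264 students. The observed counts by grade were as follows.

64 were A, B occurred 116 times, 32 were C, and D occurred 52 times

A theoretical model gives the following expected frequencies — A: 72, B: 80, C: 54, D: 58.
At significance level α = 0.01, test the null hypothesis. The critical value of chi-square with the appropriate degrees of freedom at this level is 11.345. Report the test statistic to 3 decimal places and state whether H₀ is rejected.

26.673; reject

χ² = (64−72)²/72 + (116−80)²/80 + (32−54)²/54 + (52−58)²/58
   = 0.8889 + 16.2000 + 8.9630 + 0.6207
Sum = 26.673
df = 3. Since 26.673 > 11.345, we reject H₀.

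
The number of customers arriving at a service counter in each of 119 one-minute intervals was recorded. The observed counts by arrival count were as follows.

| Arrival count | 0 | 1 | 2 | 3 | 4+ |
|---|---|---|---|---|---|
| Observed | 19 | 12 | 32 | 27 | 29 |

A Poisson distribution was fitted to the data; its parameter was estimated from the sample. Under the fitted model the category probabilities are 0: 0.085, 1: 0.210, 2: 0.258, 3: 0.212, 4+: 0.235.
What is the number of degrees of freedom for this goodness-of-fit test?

There are k = 5 categories and 1 parameter estimated from the data, so df = 5 − 1 − 1 = 3.

3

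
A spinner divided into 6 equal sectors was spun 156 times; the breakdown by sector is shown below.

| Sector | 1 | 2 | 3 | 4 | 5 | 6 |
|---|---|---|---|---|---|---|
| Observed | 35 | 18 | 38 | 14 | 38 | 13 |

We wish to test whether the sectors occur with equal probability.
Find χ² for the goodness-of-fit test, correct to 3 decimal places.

Expected count for each of the 6 categories: 156/6 = 26.
cat         O        E   (O−E)²/E
1          35       26     3.1154
2          18       26     2.4615
3          38       26     5.5385
4          14       26     5.5385
5          38       26     5.5385
6          13       26     6.5000
Sum = 28.692

28.692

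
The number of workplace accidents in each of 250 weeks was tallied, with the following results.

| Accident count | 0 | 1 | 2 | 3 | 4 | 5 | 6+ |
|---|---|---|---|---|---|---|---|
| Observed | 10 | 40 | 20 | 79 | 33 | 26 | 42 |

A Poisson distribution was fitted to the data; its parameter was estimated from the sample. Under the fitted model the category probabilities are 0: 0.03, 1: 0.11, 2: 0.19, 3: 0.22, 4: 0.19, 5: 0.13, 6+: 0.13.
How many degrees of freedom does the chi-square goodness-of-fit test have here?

There are k = 7 categories and 1 parameter estimated from the data, so df = 7 − 1 − 1 = 5.

5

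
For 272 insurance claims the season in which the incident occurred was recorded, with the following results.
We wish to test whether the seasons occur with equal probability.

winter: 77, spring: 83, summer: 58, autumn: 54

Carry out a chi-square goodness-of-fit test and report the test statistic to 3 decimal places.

Under H₀ each category has probability 1/4, so each expected count is 272/4 = 68.
winter: (77 − 68)²/68 = 81/68 = 1.1912
spring: (83 − 68)²/68 = 225/68 = 3.3088
summer: (58 − 68)²/68 = 100/68 = 1.4706
autumn: (54 − 68)²/68 = 196/68 = 2.8824
Sum = 8.853

8.853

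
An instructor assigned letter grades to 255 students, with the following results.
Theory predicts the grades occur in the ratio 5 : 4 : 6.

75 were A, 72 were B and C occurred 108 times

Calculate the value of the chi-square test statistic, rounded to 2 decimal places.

Ratio total = 15. Expected counts: 255×5/15 = 85, 255×4/15 = 68, 255×6/15 = 102.
A: (75 − 85)²/85 = 100/85 = 1.176
B: (72 − 68)²/68 = 16/68 = 0.235
C: (108 − 102)²/102 = 36/102 = 0.353
Sum = 1.76

1.76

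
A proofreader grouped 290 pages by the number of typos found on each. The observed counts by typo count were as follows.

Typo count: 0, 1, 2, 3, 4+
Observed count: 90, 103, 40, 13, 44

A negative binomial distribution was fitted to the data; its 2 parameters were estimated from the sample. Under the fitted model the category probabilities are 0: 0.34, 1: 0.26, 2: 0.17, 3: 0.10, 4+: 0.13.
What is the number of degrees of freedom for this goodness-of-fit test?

2

There are k = 5 categories and 2 parameters estimated from the data, so df = 5 − 1 − 2 = 2.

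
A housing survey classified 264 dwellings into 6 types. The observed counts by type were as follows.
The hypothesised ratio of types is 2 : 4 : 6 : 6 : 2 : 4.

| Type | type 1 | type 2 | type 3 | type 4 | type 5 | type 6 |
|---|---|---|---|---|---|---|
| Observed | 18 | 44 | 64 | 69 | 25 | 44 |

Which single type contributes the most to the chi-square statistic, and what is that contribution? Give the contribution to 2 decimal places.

type 1, 0.73

Ratio total = 24. Expected counts: 264×2/24 = 22, 264×4/24 = 44, 264×6/24 = 66, 264×6/24 = 66, 264×2/24 = 22, 264×4/24 = 44.
χ² = (18−22)²/22 + (44−44)²/44 + (64−66)²/66 + (69−66)²/66 + (25−22)²/22 + (44−44)²/44
   = 0.727 + 0.000 + 0.061 + 0.136 + 0.409 + 0.000
The largest term is for type 1: 0.73.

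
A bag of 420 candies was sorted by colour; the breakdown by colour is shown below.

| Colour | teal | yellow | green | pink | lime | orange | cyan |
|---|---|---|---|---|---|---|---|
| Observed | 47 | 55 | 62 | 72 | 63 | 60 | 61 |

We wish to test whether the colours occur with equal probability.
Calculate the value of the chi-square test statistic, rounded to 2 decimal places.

5.87

Under H₀ each category has probability 1/7, so each expected count is 420/7 = 60.
teal: (47 − 60)²/60 = 169/60 = 2.817
yellow: (55 − 60)²/60 = 25/60 = 0.417
green: (62 − 60)²/60 = 4/60 = 0.067
pink: (72 − 60)²/60 = 144/60 = 2.400
lime: (63 − 60)²/60 = 9/60 = 0.150
orange: (60 − 60)²/60 = 0/60 = 0.000
cyan: (61 − 60)²/60 = 1/60 = 0.017
Sum = 5.87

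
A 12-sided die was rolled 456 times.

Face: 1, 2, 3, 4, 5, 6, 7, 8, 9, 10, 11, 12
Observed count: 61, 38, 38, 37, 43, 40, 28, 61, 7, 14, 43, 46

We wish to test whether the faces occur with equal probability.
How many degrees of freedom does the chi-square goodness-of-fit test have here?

11

There are k = 12 categories and no parameters were estimated from the data, so df = 12 − 1 = 11.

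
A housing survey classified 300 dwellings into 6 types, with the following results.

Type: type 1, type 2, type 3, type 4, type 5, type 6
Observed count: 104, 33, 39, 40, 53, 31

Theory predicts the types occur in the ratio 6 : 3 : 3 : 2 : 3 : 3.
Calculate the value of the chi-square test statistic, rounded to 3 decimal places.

15.289

Ratio total = 20. Expected counts: 300×6/20 = 90, 300×3/20 = 45, 300×3/20 = 45, 300×2/20 = 30, 300×3/20 = 45, 300×3/20 = 45.
χ² = (104−90)²/90 + (33−45)²/45 + (39−45)²/45 + (40−30)²/30 + (53−45)²/45 + (31−45)²/45
   = 2.1778 + 3.2000 + 0.8000 + 3.3333 + 1.4222 + 4.3556
Sum = 15.289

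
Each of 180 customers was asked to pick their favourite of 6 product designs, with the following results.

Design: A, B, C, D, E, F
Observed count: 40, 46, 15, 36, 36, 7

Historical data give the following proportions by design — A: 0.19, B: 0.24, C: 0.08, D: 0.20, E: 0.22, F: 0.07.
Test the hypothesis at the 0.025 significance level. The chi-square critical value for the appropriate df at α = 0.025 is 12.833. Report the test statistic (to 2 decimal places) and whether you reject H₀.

Expected counts E_i = n·p_i: 180×0.19 = 34.2, 180×0.24 = 43.2, 180×0.08 = 14.4, 180×0.20 = 36, 180×0.22 = 39.6, 180×0.07 = 12.6.
χ² = (40−34.2)²/34.2 + (46−43.2)²/43.2 + (15−14.4)²/14.4 + (36−36)²/36 + (36−39.6)²/39.6 + (7−12.6)²/12.6
   = 0.984 + 0.181 + 0.025 + 0.000 + 0.327 + 2.489
Sum = 4.01
df = 5. Since 4.01 < 12.833, we do not reject H₀.

4.01; do not reject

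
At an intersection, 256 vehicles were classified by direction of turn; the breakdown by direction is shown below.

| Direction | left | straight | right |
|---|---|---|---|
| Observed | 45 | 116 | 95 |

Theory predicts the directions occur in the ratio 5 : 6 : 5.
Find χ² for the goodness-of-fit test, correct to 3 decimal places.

Ratio total = 16. Expected counts: 256×5/16 = 80, 256×6/16 = 96, 256×5/16 = 80.
cat           O        E   (O−E)²/E
left         45       80    15.3125
straight    116       96     4.1667
right        95       80     2.8125
Sum = 22.292

22.292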